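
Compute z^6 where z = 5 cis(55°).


r^6 = 5^6 = 15625
n*theta = 6*55° = 330° = 330° (mod 360)
a = 15625*cos(330°) = 13531.6469
b = 15625*sin(330°) = -7812.5000

15625 cis(330°) = 13531.6469 - 7812.5000i


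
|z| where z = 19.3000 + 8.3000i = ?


|z| = sqrt(19.3^2 + 8.3^2) = sqrt(372.49 + 68.89) = sqrt(441.38) = 21.0090

|z| = 21.0090


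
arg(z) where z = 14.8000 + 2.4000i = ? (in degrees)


Re = 14.8, Im = 2.4
arg = atan2(2.4, 14.8) = 9.2110 degrees

arg(z) = 9.2110 degrees


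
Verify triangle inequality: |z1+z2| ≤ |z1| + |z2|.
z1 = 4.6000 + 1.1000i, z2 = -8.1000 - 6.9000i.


|z1| = sqrt(4.6^2 + 1.1^2) = sqrt(22.37) = 4.7297
|z2| = sqrt((-8.1)^2 + (-6.9)^2) = sqrt(113.22) = 10.6405
z1+z2 = -3.5000 - 5.8000i
|z1+z2| = sqrt(45.89) = 6.7742
|z1|+|z2| = 4.7297 + 10.6405 = 15.3702

|z1+z2| = 6.7742 ≤ |z1|+|z2| = 15.3702 (verified)


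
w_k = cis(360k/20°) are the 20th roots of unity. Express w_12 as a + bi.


Angle = 360*12/20 = 216°
a = cos(216°) = -0.8090
b = sin(216°) = -0.5878

-0.8090 - 0.5878i


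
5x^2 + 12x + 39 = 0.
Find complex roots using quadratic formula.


disc = 12^2 - 4*5*39 = 144 - 780 = -636
sqrt(|disc|) = sqrt(636) = 25.2190
Real part = -12/(2*5) = -1.2000
Imag part = 25.2190/(2*5) = 2.5219

-1.2000 ± 2.5219i


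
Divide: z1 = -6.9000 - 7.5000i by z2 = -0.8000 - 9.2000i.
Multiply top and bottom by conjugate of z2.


Conjugate of z2 = -0.8000 + 9.2000i
Numerator: (-6.9000 - 7.5000i)(-0.8000 + 9.2000i) = 74.5200 - 57.4800i
Denominator: (-0.8)^2 + (-9.2)^2 = 85.28
Result = (74.5200 - 57.4800i)/85.28

0.8738 - 0.6740i


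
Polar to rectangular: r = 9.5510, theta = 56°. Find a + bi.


a = 9.5510*cos(56°) = 9.5510*0.5592 = 5.3409
b = 9.5510*sin(56°) = 9.5510*0.829038 = 7.9181

5.3409 + 7.9181i


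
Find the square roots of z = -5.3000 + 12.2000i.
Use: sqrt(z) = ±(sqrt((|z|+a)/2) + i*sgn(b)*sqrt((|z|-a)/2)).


|z| = sqrt(28.09+148.84) = 13.3015
sqrt((|z|+a)/2) = sqrt((13.3015+(-5.3))/2) = sqrt(4.0008) = 2.0002
sqrt((|z|-a)/2) = sqrt((13.3015-(-5.3))/2) = sqrt(9.3008) = 3.0497

±(2.0002 + 3.0497i) i.e. 2.0002 + 3.0497i and -2.0002 - 3.0497i


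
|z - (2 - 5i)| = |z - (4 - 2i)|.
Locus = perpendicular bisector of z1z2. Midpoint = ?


Equal distances means the locus is the perpendicular bisector of z1 and z2.
Midpoint = ((2+4)/2, (-5+(-2))/2) = (3.0000, -3.5000)

Perpendicular bisector through (3.0000, -3.5000)


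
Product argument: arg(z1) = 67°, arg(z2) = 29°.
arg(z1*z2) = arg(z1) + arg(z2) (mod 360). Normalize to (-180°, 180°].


arg(z1*z2) = 67° + 29° = 96°
Normalized to (-180°, 180°]: 96°

96°


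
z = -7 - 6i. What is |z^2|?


|z| = sqrt(49+36) = sqrt(85) = 9.2195
|z^2| = |z|^2 = (sqrt(85))^2 = 85

|z^2| = 85


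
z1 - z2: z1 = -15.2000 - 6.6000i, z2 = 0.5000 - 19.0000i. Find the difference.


Real: -15.2 - 0.5 = -15.7
Imag: -6.6 + 19 = 12.4

-15.7000 + 12.4000i


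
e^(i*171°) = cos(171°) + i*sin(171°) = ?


cos(171°) = -0.9877
sin(171°) = 0.1564

e^(i*171°) = -0.9877 + 0.1564i


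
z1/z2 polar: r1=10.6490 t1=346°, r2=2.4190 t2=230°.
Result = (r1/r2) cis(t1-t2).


r = 10.6490 / 2.4190 = 4.4022
theta = 346° - 230° = 116° = 116° (mod 360)

4.4022 cis(116°)


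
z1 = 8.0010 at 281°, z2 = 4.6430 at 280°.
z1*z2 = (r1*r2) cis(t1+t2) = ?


r = 8.0010 * 4.6430 = 37.1486
theta = 281° + 280° = 561° = 201° (mod 360)

37.1486 cis(201°)


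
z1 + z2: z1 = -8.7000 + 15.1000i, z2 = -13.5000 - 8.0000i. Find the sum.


Real: -8.7 - 13.5 = -22.2
Imag: 15.1 - 8 = 7.1

-22.2000 + 7.1000i


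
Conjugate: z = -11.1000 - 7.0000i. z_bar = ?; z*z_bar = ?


z_bar = -11.1000 + 7.0000i
z*z_bar = (-11.1)^2 + (-7)^2 = 123.21 + 49 = 172.21

z_bar = -11.1000 + 7.0000i, z*z_bar = 172.21


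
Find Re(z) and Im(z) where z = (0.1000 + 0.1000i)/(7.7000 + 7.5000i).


Multiply by conjugate: (0.1000 + 0.1000i)(7.7000 - 7.5000i) / (7.7^2 + 7.5^2)
Numerator real = 0.1*7.7 + 0.1*7.5 = 1.52
Numerator imag = 0.1*7.7 - 0.1*7.5 = 0.02
Denominator = 115.54
Re(z) = 1.52/115.54 = 0.0132
Im(z) = 0.02/115.54 = 0.0002

Re(z) = 0.0132, Im(z) = 0.0002


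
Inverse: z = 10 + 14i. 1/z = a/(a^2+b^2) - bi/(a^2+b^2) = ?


|z|^2 = 100+196 = 296
1/z = (10 - 14i)/296

1/z = 0.0338 - 0.0473i


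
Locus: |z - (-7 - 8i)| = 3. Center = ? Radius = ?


|z - z0| = r is a circle with center z0 and radius r.
Center = (-7, -8), radius = 3

Circle with center (-7, -8) and radius 3


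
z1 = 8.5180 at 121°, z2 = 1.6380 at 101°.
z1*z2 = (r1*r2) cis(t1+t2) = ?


r = 8.5180 * 1.6380 = 13.9525
theta = 121° + 101° = 222° = 222° (mod 360)

13.9525 cis(222°)


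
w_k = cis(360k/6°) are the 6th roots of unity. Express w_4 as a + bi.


Angle = 360*4/6 = 240°
a = cos(240°) = -0.5000
b = sin(240°) = -0.8660

-0.5000 - 0.8660i


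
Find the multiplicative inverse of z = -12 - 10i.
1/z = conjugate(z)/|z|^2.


|z|^2 = 144+100 = 244
1/z = (-12 + 10i)/244

1/z = -0.0492 + 0.0410i


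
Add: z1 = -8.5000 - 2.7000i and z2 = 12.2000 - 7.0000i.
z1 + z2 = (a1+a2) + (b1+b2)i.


Real: -8.5 + 12.2 = 3.7
Imag: -2.7 - 7 = -9.7

3.7000 - 9.7000i


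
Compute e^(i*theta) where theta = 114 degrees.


cos(114°) = -0.4067
sin(114°) = 0.9135

e^(i*114°) = -0.4067 + 0.9135i


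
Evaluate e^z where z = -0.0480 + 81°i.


e^-0.0480 = 0.9531
cos(81°) = 0.1564
sin(81°) = 0.9877
Real = 0.9531*0.1564 = 0.1491
Imag = 0.9531*0.9877 = 0.9414

0.1491 + 0.9414i


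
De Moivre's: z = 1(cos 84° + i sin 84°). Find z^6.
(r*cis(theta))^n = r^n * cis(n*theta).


r^6 = 1^6 = 1
n*theta = 6*84° = 504° = 144° (mod 360)
a = 1*cos(144°) = -0.8090
b = 1*sin(144°) = 0.5878

1 cis(144°) = -0.8090 + 0.5878i


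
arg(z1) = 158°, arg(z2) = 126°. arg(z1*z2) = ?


arg(z1*z2) = 158° + 126° = 284°
Normalized to (-180°, 180°]: -76°

-76°


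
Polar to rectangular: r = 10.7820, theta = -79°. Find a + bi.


a = 10.7820*cos(-79°) = 10.7820*0.19081 = 2.0573
b = 10.7820*sin(-79°) = 10.7820*(-0.98163) = -10.5839

2.0573 - 10.5839i


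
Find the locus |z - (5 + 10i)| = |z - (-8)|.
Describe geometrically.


Equal distances means the locus is the perpendicular bisector of z1 and z2.
Midpoint = ((5+(-8))/2, (10+0)/2) = (-1.5000, 5.0000)

Perpendicular bisector through (-1.5000, 5.0000)


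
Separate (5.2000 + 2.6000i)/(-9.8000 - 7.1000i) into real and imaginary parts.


Multiply by conjugate: (5.2000 + 2.6000i)(-9.8000 + 7.1000i) / ((-9.8)^2 + (-7.1)^2)
Numerator real = 5.2*(-9.8) + 2.6*(-7.1) = -69.42
Numerator imag = 2.6*(-9.8) - 5.2*(-7.1) = 11.44
Denominator = 146.45
Re(z) = -69.42/146.45 = -0.4740
Im(z) = 11.44/146.45 = 0.0781

Re(z) = -0.4740, Im(z) = 0.0781


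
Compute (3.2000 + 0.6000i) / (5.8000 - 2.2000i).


Conjugate of z2 = 5.8000 + 2.2000i
Numerator: (3.2000 + 0.6000i)(5.8000 + 2.2000i) = 17.2400 + 10.5200i
Denominator: 5.8^2 + (-2.2)^2 = 38.48
Result = (17.2400 + 10.5200i)/38.48

0.4480 + 0.2734i


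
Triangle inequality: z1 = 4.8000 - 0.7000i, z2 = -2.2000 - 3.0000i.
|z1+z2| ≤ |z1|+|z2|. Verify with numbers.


|z1| = sqrt(4.8^2 + (-0.7)^2) = sqrt(23.53) = 4.8508
|z2| = sqrt((-2.2)^2 + (-3)^2) = sqrt(13.84) = 3.7202
z1+z2 = 2.6000 - 3.7000i
|z1+z2| = sqrt(20.45) = 4.5222
|z1|+|z2| = 4.8508 + 3.7202 = 8.5710

|z1+z2| = 4.5222 ≤ |z1|+|z2| = 8.5710 (verified)


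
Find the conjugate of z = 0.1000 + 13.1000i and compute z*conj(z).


z_bar = 0.1000 - 13.1000i
z*z_bar = 0.1^2 + 13.1^2 = 0.01 + 171.61 = 171.62

z_bar = 0.1000 - 13.1000i, z*z_bar = 171.62


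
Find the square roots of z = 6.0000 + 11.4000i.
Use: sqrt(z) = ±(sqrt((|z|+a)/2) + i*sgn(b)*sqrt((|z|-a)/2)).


|z| = sqrt(36+129.96) = 12.8825
sqrt((|z|+a)/2) = sqrt((12.8825+6)/2) = sqrt(9.4413) = 3.0727
sqrt((|z|-a)/2) = sqrt((12.8825-6)/2) = sqrt(3.4413) = 1.8551

±(3.0727 + 1.8551i) i.e. 3.0727 + 1.8551i and -3.0727 - 1.8551i


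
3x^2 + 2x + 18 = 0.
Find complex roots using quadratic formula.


disc = 2^2 - 4*3*18 = 4 - 216 = -212
sqrt(|disc|) = sqrt(212) = 14.5602
Real part = -2/(2*3) = -0.3333
Imag part = 14.5602/(2*3) = 2.4267

-0.3333 ± 2.4267i


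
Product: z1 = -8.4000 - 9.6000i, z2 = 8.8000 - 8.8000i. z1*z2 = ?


Real = -8.4*8.8 - (-9.6)*(-8.8) = -73.92 - 84.48 = -158.4
Imag = -8.4*(-8.8) + 8.8*(-9.6) = 73.92 - (84.48) = -10.56

-158.4000 - 10.5600i


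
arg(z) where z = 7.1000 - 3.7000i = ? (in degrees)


Re = 7.1, Im = -3.7
arg = atan2(-3.7, 7.1) = -27.5252 degrees

arg(z) = -27.5252 degrees


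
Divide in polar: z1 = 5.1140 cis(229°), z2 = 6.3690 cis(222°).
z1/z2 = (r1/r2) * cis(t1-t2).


r = 5.1140 / 6.3690 = 0.8030
theta = 229° - 222° = 7° = 7° (mod 360)

0.8030 cis(7°)


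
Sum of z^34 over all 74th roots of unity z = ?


The roots are w_k = w^k with w = e^(2*pi*i/74), and (w^k)^34 = (w^34)^k.
So S = 1 + u + u^2 + ... + u^(73) with u = w^34.
34 = 0*74 + 34, so 34 is not a multiple of 74: u = w^34 ≠ 1 (w is a primitive 74th root), while u^74 = (w^74)^34 = 1.
Geometric series: S = (1 - u^74)/(1 - u) = (1 - 1)/(1 - u) = 0

S = 0


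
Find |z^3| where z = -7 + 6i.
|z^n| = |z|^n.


|z| = sqrt(49+36) = sqrt(85) = 9.2195
|z^3| = |z|^3 = (sqrt(85))^3 = 85*sqrt(85)

|z^3| = 85*sqrt(85) ≈ 783.6613


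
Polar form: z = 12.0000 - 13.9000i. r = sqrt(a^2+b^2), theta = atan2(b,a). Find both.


r = sqrt(144+193.21) = sqrt(337.21) = 18.3633
theta = atan2(-13.9, 12) = -49.1956 degrees

r = 18.3633, theta = -49.1956 degrees


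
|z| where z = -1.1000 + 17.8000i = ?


|z| = sqrt((-1.1)^2 + 17.8^2) = sqrt(1.21 + 316.84) = sqrt(318.05) = 17.8340

|z| = 17.8340


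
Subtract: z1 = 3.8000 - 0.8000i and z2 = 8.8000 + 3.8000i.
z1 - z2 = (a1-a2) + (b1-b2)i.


Real: 3.8 - 8.8 = -5
Imag: -0.8 - 3.8 = -4.6

-5.0000 - 4.6000i


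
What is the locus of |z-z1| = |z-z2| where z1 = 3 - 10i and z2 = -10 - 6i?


Equal distances means the locus is the perpendicular bisector of z1 and z2.
Midpoint = ((3+(-10))/2, (-10+(-6))/2) = (-3.5000, -8.0000)

Perpendicular bisector through (-3.5000, -8.0000)


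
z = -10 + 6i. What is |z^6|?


|z| = sqrt(100+36) = sqrt(136) = 11.6619
|z^6| = |z|^6 = (sqrt(136))^6 = 136^3 = 2515456

|z^6| = 2515456


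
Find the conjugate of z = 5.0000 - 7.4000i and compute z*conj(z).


z_bar = 5.0000 + 7.4000i
z*z_bar = 5^2 + (-7.4)^2 = 25 + 54.76 = 79.76

z_bar = 5.0000 + 7.4000i, z*z_bar = 79.76


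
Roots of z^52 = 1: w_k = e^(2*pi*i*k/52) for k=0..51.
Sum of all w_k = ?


The sum of all 52th roots of unity is 0.
Geometric series: (1 - w^52)/(1 - w) = (1-1)/(1-w) = 0 since w^52 = 1, w ≠ 1.
Alternatively: coefficient of z^51 in z^52 - 1 is 0.

0


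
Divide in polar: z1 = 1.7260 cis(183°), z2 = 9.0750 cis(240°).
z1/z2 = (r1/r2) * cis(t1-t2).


r = 1.7260 / 9.0750 = 0.1902
theta = 183° - 240° = -57° = 303° (mod 360)

0.1902 cis(303°)


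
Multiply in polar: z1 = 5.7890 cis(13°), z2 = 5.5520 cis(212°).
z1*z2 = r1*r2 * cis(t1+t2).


r = 5.7890 * 5.5520 = 32.1405
theta = 13° + 212° = 225° = 225° (mod 360)

32.1405 cis(225°)


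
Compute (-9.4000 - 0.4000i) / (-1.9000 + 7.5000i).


Conjugate of z2 = -1.9000 - 7.5000i
Numerator: (-9.4000 - 0.4000i)(-1.9000 - 7.5000i) = 14.8600 + 71.2600i
Denominator: (-1.9)^2 + 7.5^2 = 59.86
Result = (14.8600 + 71.2600i)/59.86

0.2482 + 1.1904i


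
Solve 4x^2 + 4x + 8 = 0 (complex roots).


disc = 4^2 - 4*4*8 = 16 - 128 = -112
sqrt(|disc|) = sqrt(112) = 10.5830
Real part = -4/(2*4) = -0.5000
Imag part = 10.5830/(2*4) = 1.3229

-0.5000 ± 1.3229i


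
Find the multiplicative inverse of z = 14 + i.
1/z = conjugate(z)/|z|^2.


|z|^2 = 196+1 = 197
1/z = (14 - 1i)/197

1/z = 0.0711 - 0.0051i


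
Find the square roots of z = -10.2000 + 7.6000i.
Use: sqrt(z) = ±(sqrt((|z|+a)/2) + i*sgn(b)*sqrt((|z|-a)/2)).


|z| = sqrt(104.04+57.76) = 12.7201
sqrt((|z|+a)/2) = sqrt((12.7201+(-10.2))/2) = sqrt(1.2600) = 1.1225
sqrt((|z|-a)/2) = sqrt((12.7201-(-10.2))/2) = sqrt(11.4600) = 3.3853

±(1.1225 + 3.3853i) i.e. 1.1225 + 3.3853i and -1.1225 - 3.3853i


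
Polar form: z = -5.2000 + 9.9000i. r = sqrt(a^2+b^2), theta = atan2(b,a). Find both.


r = sqrt(27.04+98.01) = sqrt(125.05) = 11.1826
theta = atan2(9.9, -5.2) = 117.7108 degrees

r = 11.1826, theta = 117.7108 degrees


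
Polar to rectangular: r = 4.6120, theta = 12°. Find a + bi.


a = 4.6120*cos(12°) = 4.6120*0.97815 = 4.5112
b = 4.6120*sin(12°) = 4.6120*0.20791 = 0.9589

4.5112 + 0.9589i


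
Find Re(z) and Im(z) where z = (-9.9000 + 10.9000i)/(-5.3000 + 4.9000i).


Multiply by conjugate: (-9.9000 + 10.9000i)(-5.3000 - 4.9000i) / ((-5.3)^2 + 4.9^2)
Numerator real = -9.9*(-5.3) + 10.9*4.9 = 105.88
Numerator imag = 10.9*(-5.3) - (-9.9)*4.9 = -9.26
Denominator = 52.1
Re(z) = 105.88/52.1 = 2.0322
Im(z) = -9.26/52.1 = -0.1777

Re(z) = 2.0322, Im(z) = -0.1777


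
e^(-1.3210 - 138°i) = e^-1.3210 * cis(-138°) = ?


e^-1.3210 = 0.2669
cos(-138°) = -0.7431
sin(-138°) = -0.6691
Real = 0.2669*(-0.7431) = -0.1983
Imag = 0.2669*(-0.6691) = -0.1786

-0.1983 - 0.1786i


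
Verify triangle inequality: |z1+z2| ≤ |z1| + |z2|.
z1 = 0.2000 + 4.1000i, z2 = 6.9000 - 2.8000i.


|z1| = sqrt(0.2^2 + 4.1^2) = sqrt(16.85) = 4.1049
|z2| = sqrt(6.9^2 + (-2.8)^2) = sqrt(55.45) = 7.4465
z1+z2 = 7.1000 + 1.3000i
|z1+z2| = sqrt(52.1) = 7.2180
|z1|+|z2| = 4.1049 + 7.4465 = 11.5514

|z1+z2| = 7.2180 ≤ |z1|+|z2| = 11.5514 (verified)


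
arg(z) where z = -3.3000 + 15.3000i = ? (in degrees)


Re = -3.3, Im = 15.3
arg = atan2(15.3, -3.3) = 102.1715 degrees

arg(z) = 102.1715 degrees


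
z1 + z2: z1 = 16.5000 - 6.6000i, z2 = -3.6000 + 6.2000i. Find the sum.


Real: 16.5 - 3.6 = 12.9
Imag: -6.6 + 6.2 = -0.4

12.9000 - 0.4000i


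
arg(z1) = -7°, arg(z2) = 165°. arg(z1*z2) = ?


arg(z1*z2) = -7° + 165° = 158°
Normalized to (-180°, 180°]: 158°

158°


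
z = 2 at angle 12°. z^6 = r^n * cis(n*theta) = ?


r^6 = 2^6 = 64
n*theta = 6*12° = 72° = 72° (mod 360)
a = 64*cos(72°) = 19.7771
b = 64*sin(72°) = 60.8676

64 cis(72°) = 19.7771 + 60.8676i


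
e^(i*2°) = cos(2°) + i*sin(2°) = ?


cos(2°) = 0.9994
sin(2°) = 0.0349

e^(i*2°) = 0.9994 + 0.0349i


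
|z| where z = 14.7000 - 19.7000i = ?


|z| = sqrt(14.7^2 + (-19.7)^2) = sqrt(216.09 + 388.09) = sqrt(604.18) = 24.5801

|z| = 24.5801


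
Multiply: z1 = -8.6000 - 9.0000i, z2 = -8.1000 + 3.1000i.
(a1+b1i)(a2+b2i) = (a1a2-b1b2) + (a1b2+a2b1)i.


Real = -8.6*(-8.1) - (-9)*3.1 = 69.66 - (-27.9) = 97.56
Imag = -8.6*3.1 - (8.1)*(-9) = -26.66 + 72.9 = 46.24

97.5600 + 46.2400i


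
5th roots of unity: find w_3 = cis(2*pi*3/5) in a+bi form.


Angle = 360*3/5 = 216°
a = cos(216°) = -0.8090
b = sin(216°) = -0.5878

-0.8090 - 0.5878i


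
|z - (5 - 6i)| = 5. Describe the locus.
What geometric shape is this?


|z - z0| = r is a circle with center z0 and radius r.
Center = (5, -6), radius = 5

Circle with center (5, -6) and radius 5


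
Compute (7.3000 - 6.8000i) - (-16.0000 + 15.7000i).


Real: 7.3 + 16 = 23.3
Imag: -6.8 - 15.7 = -22.5

23.3000 - 22.5000i


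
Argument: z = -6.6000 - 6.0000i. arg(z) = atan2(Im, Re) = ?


Re = -6.6, Im = -6
arg = atan2(-6, -6.6) = -137.7263 degrees

arg(z) = -137.7263 degrees


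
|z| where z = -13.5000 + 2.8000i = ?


|z| = sqrt((-13.5)^2 + 2.8^2) = sqrt(182.25 + 7.84) = sqrt(190.09) = 13.7873

|z| = 13.7873


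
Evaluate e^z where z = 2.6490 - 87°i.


e^2.6490 = 14.1399
cos(-87°) = 0.052336
sin(-87°) = -0.99863
Real = 14.1399*0.052336 = 0.7400
Imag = 14.1399*(-0.99863) = -14.1205

0.7400 - 14.1205i


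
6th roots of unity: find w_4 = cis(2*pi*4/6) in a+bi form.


Angle = 360*4/6 = 240°
a = cos(240°) = -0.5000
b = sin(240°) = -0.8660

-0.5000 - 0.8660i


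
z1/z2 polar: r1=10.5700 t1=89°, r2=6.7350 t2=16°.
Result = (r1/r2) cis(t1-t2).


r = 10.5700 / 6.7350 = 1.5694
theta = 89° - 16° = 73° = 73° (mod 360)

1.5694 cis(73°)


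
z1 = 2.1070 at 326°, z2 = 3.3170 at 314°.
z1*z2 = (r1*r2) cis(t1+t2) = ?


r = 2.1070 * 3.3170 = 6.9889
theta = 326° + 314° = 640° = 280° (mod 360)

6.9889 cis(280°)


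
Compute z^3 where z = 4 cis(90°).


r^3 = 4^3 = 64
n*theta = 3*90° = 270° = 270° (mod 360)
a = 64*cos(270°) = 0
b = 64*sin(270°) = -64.0000

64 cis(270°) = 0 - 64.0000i


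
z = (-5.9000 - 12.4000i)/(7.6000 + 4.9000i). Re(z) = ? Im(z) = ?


Multiply by conjugate: (-5.9000 - 12.4000i)(7.6000 - 4.9000i) / (7.6^2 + 4.9^2)
Numerator real = -5.9*7.6 - (12.4)*4.9 = -105.6
Numerator imag = -12.4*7.6 - (-5.9)*4.9 = -65.33
Denominator = 81.77
Re(z) = -105.6/81.77 = -1.2914
Im(z) = -65.33/81.77 = -0.7989

Re(z) = -1.2914, Im(z) = -0.7989


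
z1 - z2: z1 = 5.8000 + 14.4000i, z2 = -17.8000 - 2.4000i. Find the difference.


Real: 5.8 + 17.8 = 23.6
Imag: 14.4 + 2.4 = 16.8

23.6000 + 16.8000i


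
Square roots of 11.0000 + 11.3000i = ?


|z| = sqrt(121+127.69) = 15.7699
sqrt((|z|+a)/2) = sqrt((15.7699+11)/2) = sqrt(13.3850) = 3.6585
sqrt((|z|-a)/2) = sqrt((15.7699-11)/2) = sqrt(2.3850) = 1.5443

±(3.6585 + 1.5443i) i.e. 3.6585 + 1.5443i and -3.6585 - 1.5443i


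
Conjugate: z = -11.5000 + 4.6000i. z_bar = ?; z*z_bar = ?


z_bar = -11.5000 - 4.6000i
z*z_bar = (-11.5)^2 + 4.6^2 = 132.25 + 21.16 = 153.41

z_bar = -11.5000 - 4.6000i, z*z_bar = 153.41


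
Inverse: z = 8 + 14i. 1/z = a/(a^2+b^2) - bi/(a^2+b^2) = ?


|z|^2 = 64+196 = 260
1/z = (8 - 14i)/260

1/z = 0.0308 - 0.0538i


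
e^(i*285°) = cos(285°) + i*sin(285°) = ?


cos(285°) = 0.2588
sin(285°) = -0.9659

e^(i*285°) = 0.2588 - 0.9659i


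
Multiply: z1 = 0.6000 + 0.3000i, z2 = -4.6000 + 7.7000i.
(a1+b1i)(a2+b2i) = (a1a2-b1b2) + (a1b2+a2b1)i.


Real = 0.6*(-4.6) - 0.3*7.7 = -2.76 - 2.31 = -5.07
Imag = 0.6*7.7 - (4.6)*0.3 = 4.62 - (1.38) = 3.24

-5.0700 + 3.2400i


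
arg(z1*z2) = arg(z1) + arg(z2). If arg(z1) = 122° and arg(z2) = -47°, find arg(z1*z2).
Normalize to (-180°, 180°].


arg(z1*z2) = 122° - 47° = 75°
Normalized to (-180°, 180°]: 75°

75°


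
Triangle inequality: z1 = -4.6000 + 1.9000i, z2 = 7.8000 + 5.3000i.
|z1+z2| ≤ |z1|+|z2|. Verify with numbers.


|z1| = sqrt((-4.6)^2 + 1.9^2) = sqrt(24.77) = 4.9769
|z2| = sqrt(7.8^2 + 5.3^2) = sqrt(88.93) = 9.4303
z1+z2 = 3.2000 + 7.2000i
|z1+z2| = sqrt(62.08) = 7.8791
|z1|+|z2| = 4.9769 + 9.4303 = 14.4072

|z1+z2| = 7.8791 ≤ |z1|+|z2| = 14.4072 (verified)


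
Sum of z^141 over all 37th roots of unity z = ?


The roots are w_k = w^k with w = e^(2*pi*i/37), and (w^k)^141 = (w^141)^k.
So S = 1 + u + u^2 + ... + u^(36) with u = w^141.
141 = 3*37 + 30, so 141 is not a multiple of 37: u = (w^37)^3 * w^30 = w^30 ≠ 1 (w is a primitive 37th root), while u^37 = (w^37)^141 = 1.
Geometric series: S = (1 - u^37)/(1 - u) = (1 - 1)/(1 - u) = 0

S = 0


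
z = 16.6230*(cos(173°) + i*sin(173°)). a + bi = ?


a = 16.6230*cos(173°) = 16.6230*(-0.992546) = -16.4991
b = 16.6230*sin(173°) = 16.6230*0.12187 = 2.0258

-16.4991 + 2.0258i


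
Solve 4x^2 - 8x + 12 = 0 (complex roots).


disc = (-8)^2 - 4*4*12 = 64 - 192 = -128
sqrt(|disc|) = sqrt(128) = 11.3137
Real part = 8/(2*4) = 1.0000
Imag part = 11.3137/(2*4) = 1.4142

1.0000 ± 1.4142i


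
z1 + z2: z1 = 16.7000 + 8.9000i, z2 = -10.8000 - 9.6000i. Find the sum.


Real: 16.7 - 10.8 = 5.9
Imag: 8.9 - 9.6 = -0.7

5.9000 - 0.7000i


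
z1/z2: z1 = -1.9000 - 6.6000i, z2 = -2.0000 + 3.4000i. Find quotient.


Conjugate of z2 = -2.0000 - 3.4000i
Numerator: (-1.9000 - 6.6000i)(-2.0000 - 3.4000i) = -18.6400 + 19.6600i
Denominator: (-2)^2 + 3.4^2 = 15.56
Result = (-18.6400 + 19.6600i)/15.56

-1.1979 + 1.2635i


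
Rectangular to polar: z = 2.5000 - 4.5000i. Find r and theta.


r = sqrt(6.25+20.25) = sqrt(26.5) = 5.1478
theta = atan2(-4.5, 2.5) = -60.9454 degrees

r = 5.1478, theta = -60.9454 degrees


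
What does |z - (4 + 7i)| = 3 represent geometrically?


|z - z0| = r is a circle with center z0 and radius r.
Center = (4, 7), radius = 3

Circle with center (4, 7) and radius 3


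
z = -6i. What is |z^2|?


|z| = sqrt(0+36) = sqrt(36) = 6
|z^2| = |z|^2 = 6^2 = 36

|z^2| = 36


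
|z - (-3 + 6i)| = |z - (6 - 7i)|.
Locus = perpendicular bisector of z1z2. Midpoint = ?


Equal distances means the locus is the perpendicular bisector of z1 and z2.
Midpoint = ((-3+6)/2, (6+(-7))/2) = (1.5000, -0.5000)

Perpendicular bisector through (1.5000, -0.5000)


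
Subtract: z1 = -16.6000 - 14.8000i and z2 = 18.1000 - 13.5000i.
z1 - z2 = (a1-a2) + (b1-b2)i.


Real: -16.6 - 18.1 = -34.7
Imag: -14.8 + 13.5 = -1.3

-34.7000 - 1.3000i


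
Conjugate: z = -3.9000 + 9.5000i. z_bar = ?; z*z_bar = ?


z_bar = -3.9000 - 9.5000i
z*z_bar = (-3.9)^2 + 9.5^2 = 15.21 + 90.25 = 105.46

z_bar = -3.9000 - 9.5000i, z*z_bar = 105.46


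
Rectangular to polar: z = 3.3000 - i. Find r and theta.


r = sqrt(10.89+1) = sqrt(11.89) = 3.4482
theta = atan2(-1, 3.3) = -16.8584 degrees

r = 3.4482, theta = -16.8584 degrees


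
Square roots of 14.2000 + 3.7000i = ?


|z| = sqrt(201.64+13.69) = 14.6741
sqrt((|z|+a)/2) = sqrt((14.6741+14.2)/2) = sqrt(14.4371) = 3.7996
sqrt((|z|-a)/2) = sqrt((14.6741-14.2)/2) = sqrt(0.2371) = 0.4869

±(3.7996 + 0.4869i) i.e. 3.7996 + 0.4869i and -3.7996 - 0.4869i


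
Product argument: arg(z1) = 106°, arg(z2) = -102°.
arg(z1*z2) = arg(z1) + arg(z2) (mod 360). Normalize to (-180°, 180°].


arg(z1*z2) = 106° - 102° = 4°
Normalized to (-180°, 180°]: 4°

4°


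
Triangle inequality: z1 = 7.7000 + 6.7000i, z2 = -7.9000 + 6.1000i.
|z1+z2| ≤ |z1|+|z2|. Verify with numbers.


|z1| = sqrt(7.7^2 + 6.7^2) = sqrt(104.18) = 10.2069
|z2| = sqrt((-7.9)^2 + 6.1^2) = sqrt(99.62) = 9.9810
z1+z2 = -0.2000 + 12.8000i
|z1+z2| = sqrt(163.88) = 12.8016
|z1|+|z2| = 10.2069 + 9.9810 = 20.1879

|z1+z2| = 12.8016 ≤ |z1|+|z2| = 20.1879 (verified)


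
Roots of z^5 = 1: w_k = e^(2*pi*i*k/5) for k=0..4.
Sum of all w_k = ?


The sum of all 5th roots of unity is 0.
Geometric series: (1 - w^5)/(1 - w) = (1-1)/(1-w) = 0 since w^5 = 1, w ≠ 1.
Alternatively: coefficient of z^4 in z^5 - 1 is 0.

0


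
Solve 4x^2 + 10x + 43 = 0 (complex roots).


disc = 10^2 - 4*4*43 = 100 - 688 = -588
sqrt(|disc|) = sqrt(588) = 24.2487
Real part = -10/(2*4) = -1.2500
Imag part = 24.2487/(2*4) = 3.0311

-1.2500 ± 3.0311i


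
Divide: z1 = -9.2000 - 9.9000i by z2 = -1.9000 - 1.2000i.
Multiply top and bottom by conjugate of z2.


Conjugate of z2 = -1.9000 + 1.2000i
Numerator: (-9.2000 - 9.9000i)(-1.9000 + 1.2000i) = 29.3600 + 7.7700i
Denominator: (-1.9)^2 + (-1.2)^2 = 5.05
Result = (29.3600 + 7.7700i)/5.05

5.8139 + 1.5386i


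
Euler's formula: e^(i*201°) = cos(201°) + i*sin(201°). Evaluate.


cos(201°) = -0.9336
sin(201°) = -0.3584

e^(i*201°) = -0.9336 - 0.3584i


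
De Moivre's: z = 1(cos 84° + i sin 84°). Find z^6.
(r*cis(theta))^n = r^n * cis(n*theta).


r^6 = 1^6 = 1
n*theta = 6*84° = 504° = 144° (mod 360)
a = 1*cos(144°) = -0.8090
b = 1*sin(144°) = 0.5878

1 cis(144°) = -0.8090 + 0.5878i


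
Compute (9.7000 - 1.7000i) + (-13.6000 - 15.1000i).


Real: 9.7 - 13.6 = -3.9
Imag: -1.7 - 15.1 = -16.8

-3.9000 - 16.8000i


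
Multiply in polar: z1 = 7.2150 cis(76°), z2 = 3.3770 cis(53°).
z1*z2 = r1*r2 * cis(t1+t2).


r = 7.2150 * 3.3770 = 24.3651
theta = 76° + 53° = 129° = 129° (mod 360)

24.3651 cis(129°)


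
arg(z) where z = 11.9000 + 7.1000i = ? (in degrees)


Re = 11.9, Im = 7.1
arg = atan2(7.1, 11.9) = 30.8219 degrees

arg(z) = 30.8219 degrees


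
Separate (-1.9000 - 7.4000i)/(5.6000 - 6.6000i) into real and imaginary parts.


Multiply by conjugate: (-1.9000 - 7.4000i)(5.6000 + 6.6000i) / (5.6^2 + (-6.6)^2)
Numerator real = -1.9*5.6 - (7.4)*(-6.6) = 38.2
Numerator imag = -7.4*5.6 - (-1.9)*(-6.6) = -53.98
Denominator = 74.92
Re(z) = 38.2/74.92 = 0.5099
Im(z) = -53.98/74.92 = -0.7205

Re(z) = 0.5099, Im(z) = -0.7205


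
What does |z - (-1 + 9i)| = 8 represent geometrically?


|z - z0| = r is a circle with center z0 and radius r.
Center = (-1, 9), radius = 8

Circle with center (-1, 9) and radius 8


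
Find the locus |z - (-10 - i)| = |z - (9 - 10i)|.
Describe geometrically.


Equal distances means the locus is the perpendicular bisector of z1 and z2.
Midpoint = ((-10+9)/2, (-1+(-10))/2) = (-0.5000, -5.5000)

Perpendicular bisector through (-0.5000, -5.5000)


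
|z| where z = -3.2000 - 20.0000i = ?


|z| = sqrt((-3.2)^2 + (-20)^2) = sqrt(10.24 + 400) = sqrt(410.24) = 20.2544

|z| = 20.2544


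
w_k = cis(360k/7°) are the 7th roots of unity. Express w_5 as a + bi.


Angle = 360*5/7 = 257.1429°
a = cos(257.1429°) = -0.2225
b = sin(257.1429°) = -0.9749

-0.2225 - 0.9749i


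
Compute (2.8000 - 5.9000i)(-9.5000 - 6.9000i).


Real = 2.8*(-9.5) - (-5.9)*(-6.9) = -26.6 - 40.71 = -67.31
Imag = 2.8*(-6.9) - (9.5)*(-5.9) = -19.32 + 56.05 = 36.73

-67.3100 + 36.7300i


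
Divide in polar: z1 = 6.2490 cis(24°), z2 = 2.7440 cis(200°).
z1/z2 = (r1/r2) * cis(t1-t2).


r = 6.2490 / 2.7440 = 2.2773
theta = 24° - 200° = -176° = 184° (mod 360)

2.2773 cis(184°)


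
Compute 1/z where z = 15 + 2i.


|z|^2 = 225+4 = 229
1/z = (15 - 2i)/229

1/z = 0.0655 - 0.0087i


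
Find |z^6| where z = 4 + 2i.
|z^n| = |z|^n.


|z| = sqrt(16+4) = sqrt(20) = 4.4721
|z^6| = |z|^6 = (sqrt(20))^6 = 20^3 = 8000

|z^6| = 8000


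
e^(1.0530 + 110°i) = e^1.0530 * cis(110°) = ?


e^1.0530 = 2.8662
cos(110°) = -0.34202
sin(110°) = 0.9397
Real = 2.8662*(-0.34202) = -0.9803
Imag = 2.8662*0.9397 = 2.6934

-0.9803 + 2.6934i


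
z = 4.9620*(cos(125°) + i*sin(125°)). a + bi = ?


a = 4.9620*cos(125°) = 4.9620*(-0.57358) = -2.8461
b = 4.9620*sin(125°) = 4.9620*0.81915 = 4.0646

-2.8461 + 4.0646i


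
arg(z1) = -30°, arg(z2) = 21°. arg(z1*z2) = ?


arg(z1*z2) = -30° + 21° = -9°
Normalized to (-180°, 180°]: -9°

-9°


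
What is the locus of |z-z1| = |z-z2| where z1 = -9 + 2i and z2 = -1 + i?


Equal distances means the locus is the perpendicular bisector of z1 and z2.
Midpoint = ((-9+(-1))/2, (2+1)/2) = (-5.0000, 1.5000)

Perpendicular bisector through (-5.0000, 1.5000)


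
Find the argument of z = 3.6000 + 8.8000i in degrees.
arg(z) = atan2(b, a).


Re = 3.6, Im = 8.8
arg = atan2(8.8, 3.6) = 67.7510 degrees

arg(z) = 67.7510 degrees


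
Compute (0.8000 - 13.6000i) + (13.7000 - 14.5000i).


Real: 0.8 + 13.7 = 14.5
Imag: -13.6 - 14.5 = -28.1

14.5000 - 28.1000i


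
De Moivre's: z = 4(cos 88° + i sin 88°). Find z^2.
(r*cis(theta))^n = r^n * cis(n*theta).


r^2 = 4^2 = 16
n*theta = 2*88° = 176° = 176° (mod 360)
a = 16*cos(176°) = -15.9610
b = 16*sin(176°) = 1.1161

16 cis(176°) = -15.9610 + 1.1161i


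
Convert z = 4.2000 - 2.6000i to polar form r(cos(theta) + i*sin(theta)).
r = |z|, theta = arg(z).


r = sqrt(17.64+6.76) = sqrt(24.4) = 4.9396
theta = atan2(-2.6, 4.2) = -31.7595 degrees

r = 4.9396, theta = -31.7595 degrees


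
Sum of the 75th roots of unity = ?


The sum of all 75th roots of unity is 0.
Geometric series: (1 - w^75)/(1 - w) = (1-1)/(1-w) = 0 since w^75 = 1, w ≠ 1.
Alternatively: coefficient of z^74 in z^75 - 1 is 0.

0


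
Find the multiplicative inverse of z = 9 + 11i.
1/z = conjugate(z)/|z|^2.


|z|^2 = 81+121 = 202
1/z = (9 - 11i)/202

1/z = 0.0446 - 0.0545i


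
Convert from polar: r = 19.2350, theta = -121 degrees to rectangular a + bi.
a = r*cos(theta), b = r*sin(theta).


a = 19.2350*cos(-121°) = 19.2350*(-0.51504) = -9.9068
b = 19.2350*sin(-121°) = 19.2350*(-0.857167) = -16.4876

-9.9068 - 16.4876i


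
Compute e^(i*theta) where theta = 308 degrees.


cos(308°) = 0.6157
sin(308°) = -0.7880

e^(i*308°) = 0.6157 - 0.7880i


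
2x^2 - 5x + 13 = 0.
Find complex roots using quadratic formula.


disc = (-5)^2 - 4*2*13 = 25 - 104 = -79
sqrt(|disc|) = sqrt(79) = 8.8882
Real part = 5/(2*2) = 1.2500
Imag part = 8.8882/(2*2) = 2.2220

1.2500 ± 2.2220i


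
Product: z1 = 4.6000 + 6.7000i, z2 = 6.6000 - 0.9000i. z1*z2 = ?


Real = 4.6*6.6 - 6.7*(-0.9) = 30.36 - (-6.03) = 36.39
Imag = 4.6*(-0.9) + 6.6*6.7 = -4.14 + 44.22 = 40.08

36.3900 + 40.0800i


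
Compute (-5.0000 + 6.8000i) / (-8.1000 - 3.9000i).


Conjugate of z2 = -8.1000 + 3.9000i
Numerator: (-5.0000 + 6.8000i)(-8.1000 + 3.9000i) = 13.9800 - 74.5800i
Denominator: (-8.1)^2 + (-3.9)^2 = 80.82
Result = (13.9800 - 74.5800i)/80.82

0.1730 - 0.9228i


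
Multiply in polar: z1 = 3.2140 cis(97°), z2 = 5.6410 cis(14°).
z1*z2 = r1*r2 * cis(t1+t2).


r = 3.2140 * 5.6410 = 18.1302
theta = 97° + 14° = 111° = 111° (mod 360)

18.1302 cis(111°)


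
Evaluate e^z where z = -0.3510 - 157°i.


e^-0.3510 = 0.7040
cos(-157°) = -0.9205
sin(-157°) = -0.3907
Real = 0.7040*(-0.9205) = -0.6480
Imag = 0.7040*(-0.3907) = -0.2751

-0.6480 - 0.2751i


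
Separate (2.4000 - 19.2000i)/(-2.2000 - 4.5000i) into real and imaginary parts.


Multiply by conjugate: (2.4000 - 19.2000i)(-2.2000 + 4.5000i) / ((-2.2)^2 + (-4.5)^2)
Numerator real = 2.4*(-2.2) - (19.2)*(-4.5) = 81.12
Numerator imag = -19.2*(-2.2) - 2.4*(-4.5) = 53.04
Denominator = 25.09
Re(z) = 81.12/25.09 = 3.2332
Im(z) = 53.04/25.09 = 2.1140

Re(z) = 3.2332, Im(z) = 2.1140


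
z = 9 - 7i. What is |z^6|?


|z| = sqrt(81+49) = sqrt(130) = 11.4018
|z^6| = |z|^6 = (sqrt(130))^6 = 130^3 = 2197000

|z^6| = 2197000


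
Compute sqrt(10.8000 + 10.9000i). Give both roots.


|z| = sqrt(116.64+118.81) = 15.3444
sqrt((|z|+a)/2) = sqrt((15.3444+10.8)/2) = sqrt(13.0722) = 3.6155
sqrt((|z|-a)/2) = sqrt((15.3444-10.8)/2) = sqrt(2.2722) = 1.5074

±(3.6155 + 1.5074i) i.e. 3.6155 + 1.5074i and -3.6155 - 1.5074i


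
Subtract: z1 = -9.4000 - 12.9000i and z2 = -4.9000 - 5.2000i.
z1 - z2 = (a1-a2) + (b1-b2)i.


Real: -9.4 + 4.9 = -4.5
Imag: -12.9 + 5.2 = -7.7

-4.5000 - 7.7000i


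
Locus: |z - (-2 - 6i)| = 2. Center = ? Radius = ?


|z - z0| = r is a circle with center z0 and radius r.
Center = (-2, -6), radius = 2

Circle with center (-2, -6) and radius 2


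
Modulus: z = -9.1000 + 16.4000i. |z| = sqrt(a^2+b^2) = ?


|z| = sqrt((-9.1)^2 + 16.4^2) = sqrt(82.81 + 268.96) = sqrt(351.77) = 18.7555

|z| = 18.7555


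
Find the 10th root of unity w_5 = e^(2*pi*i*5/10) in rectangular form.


Angle = 360*5/10 = 180°
a = cos(180°) = -1.0000
b = sin(180°) = 0

-1.0000 + 0i


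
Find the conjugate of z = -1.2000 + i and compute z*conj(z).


z_bar = -1.2000 - i
z*z_bar = (-1.2)^2 + 1^2 = 1.44 + 1 = 2.44

z_bar = -1.2000 - i, z*z_bar = 2.44


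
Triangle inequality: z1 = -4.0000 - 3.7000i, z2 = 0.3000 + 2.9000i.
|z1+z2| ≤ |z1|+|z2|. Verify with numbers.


|z1| = sqrt((-4)^2 + (-3.7)^2) = sqrt(29.69) = 5.4489
|z2| = sqrt(0.3^2 + 2.9^2) = sqrt(8.5) = 2.9155
z1+z2 = -3.7000 - 0.8000i
|z1+z2| = sqrt(14.33) = 3.7855
|z1|+|z2| = 5.4489 + 2.9155 = 8.3644

|z1+z2| = 3.7855 ≤ |z1|+|z2| = 8.3644 (verified)


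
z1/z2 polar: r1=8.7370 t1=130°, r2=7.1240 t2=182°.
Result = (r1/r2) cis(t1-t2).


r = 8.7370 / 7.1240 = 1.2264
theta = 130° - 182° = -52° = 308° (mod 360)

1.2264 cis(308°)


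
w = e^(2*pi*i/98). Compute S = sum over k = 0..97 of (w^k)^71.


The roots are w_k = w^k with w = e^(2*pi*i/98), and (w^k)^71 = (w^71)^k.
So S = 1 + u + u^2 + ... + u^(97) with u = w^71.
71 = 0*98 + 71, so 71 is not a multiple of 98: u = w^71 ≠ 1 (w is a primitive 98th root), while u^98 = (w^98)^71 = 1.
Geometric series: S = (1 - u^98)/(1 - u) = (1 - 1)/(1 - u) = 0

S = 0


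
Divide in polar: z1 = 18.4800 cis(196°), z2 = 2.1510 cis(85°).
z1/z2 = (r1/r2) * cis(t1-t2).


r = 18.4800 / 2.1510 = 8.5914
theta = 196° - 85° = 111° = 111° (mod 360)

8.5914 cis(111°)


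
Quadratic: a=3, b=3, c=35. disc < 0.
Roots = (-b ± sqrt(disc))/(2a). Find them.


disc = 3^2 - 4*3*35 = 9 - 420 = -411
sqrt(|disc|) = sqrt(411) = 20.2731
Real part = -3/(2*3) = -0.5000
Imag part = 20.2731/(2*3) = 3.3789

-0.5000 ± 3.3789i


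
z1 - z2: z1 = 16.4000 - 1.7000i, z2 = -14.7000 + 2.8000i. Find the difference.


Real: 16.4 + 14.7 = 31.1
Imag: -1.7 - 2.8 = -4.5

31.1000 - 4.5000i


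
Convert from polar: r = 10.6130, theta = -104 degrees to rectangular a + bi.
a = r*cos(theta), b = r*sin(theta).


a = 10.6130*cos(-104°) = 10.6130*(-0.24192) = -2.5675
b = 10.6130*sin(-104°) = 10.6130*(-0.9702957) = -10.2977

-2.5675 - 10.2977i


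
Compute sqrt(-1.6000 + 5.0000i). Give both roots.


|z| = sqrt(2.56+25) = 5.2498
sqrt((|z|+a)/2) = sqrt((5.2498+(-1.6))/2) = sqrt(1.8249) = 1.3509
sqrt((|z|-a)/2) = sqrt((5.2498-(-1.6))/2) = sqrt(3.4249) = 1.8506

±(1.3509 + 1.8506i) i.e. 1.3509 + 1.8506i and -1.3509 - 1.8506i


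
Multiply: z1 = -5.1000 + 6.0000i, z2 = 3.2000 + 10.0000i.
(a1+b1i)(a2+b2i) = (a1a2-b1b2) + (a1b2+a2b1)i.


Real = -5.1*3.2 - 6*10 = -16.32 - 60 = -76.32
Imag = -5.1*10 + 3.2*6 = -51 + 19.2 = -31.8

-76.3200 - 31.8000i


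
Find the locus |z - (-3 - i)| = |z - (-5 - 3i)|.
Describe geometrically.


Equal distances means the locus is the perpendicular bisector of z1 and z2.
Midpoint = ((-3+(-5))/2, (-1+(-3))/2) = (-4.0000, -2.0000)

Perpendicular bisector through (-4.0000, -2.0000)


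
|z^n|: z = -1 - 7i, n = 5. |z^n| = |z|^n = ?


|z| = sqrt(1+49) = sqrt(50) = 7.0711
|z^5| = |z|^5 = (sqrt(50))^5 = 50^2 * sqrt(50) = 2500*sqrt(50)

|z^5| = 2500*sqrt(50) ≈ 17677.6695


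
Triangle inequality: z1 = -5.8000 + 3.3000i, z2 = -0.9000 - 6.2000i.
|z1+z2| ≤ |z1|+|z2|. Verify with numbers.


|z1| = sqrt((-5.8)^2 + 3.3^2) = sqrt(44.53) = 6.6731
|z2| = sqrt((-0.9)^2 + (-6.2)^2) = sqrt(39.25) = 6.2650
z1+z2 = -6.7000 - 2.9000i
|z1+z2| = sqrt(53.3) = 7.3007
|z1|+|z2| = 6.6731 + 6.2650 = 12.9381

|z1+z2| = 7.3007 ≤ |z1|+|z2| = 12.9381 (verified)


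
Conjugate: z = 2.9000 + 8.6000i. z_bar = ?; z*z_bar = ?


z_bar = 2.9000 - 8.6000i
z*z_bar = 2.9^2 + 8.6^2 = 8.41 + 73.96 = 82.37

z_bar = 2.9000 - 8.6000i, z*z_bar = 82.37


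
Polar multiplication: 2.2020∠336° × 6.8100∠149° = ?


r = 2.2020 * 6.8100 = 14.9956
theta = 336° + 149° = 485° = 125° (mod 360)

14.9956 cis(125°)


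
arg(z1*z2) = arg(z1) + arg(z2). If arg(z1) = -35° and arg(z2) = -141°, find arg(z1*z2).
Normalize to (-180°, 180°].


arg(z1*z2) = -35° - 141° = -176°
Normalized to (-180°, 180°]: -176°

-176°


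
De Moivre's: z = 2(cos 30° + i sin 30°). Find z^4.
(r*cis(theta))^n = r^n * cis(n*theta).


r^4 = 2^4 = 16
n*theta = 4*30° = 120° = 120° (mod 360)
a = 16*cos(120°) = -8.0000
b = 16*sin(120°) = 13.8564

16 cis(120°) = -8.0000 + 13.8564i


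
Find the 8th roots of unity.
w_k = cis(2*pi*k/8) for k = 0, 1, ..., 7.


The 8th roots of unity are cis(360k/8°) for k=0..7
Angle step = 360/8 = 45°
Primitive root: cis(45°)
Primitive root = 0.7071 + 0.7071i

8 roots at angles: 0°, 45°, 90°, 135°, 180°, 225°, 270°, 315°


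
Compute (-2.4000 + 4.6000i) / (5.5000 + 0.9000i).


Conjugate of z2 = 5.5000 - 0.9000i
Numerator: (-2.4000 + 4.6000i)(5.5000 - 0.9000i) = -9.0600 + 27.4600i
Denominator: 5.5^2 + 0.9^2 = 31.06
Result = (-9.0600 + 27.4600i)/31.06

-0.2917 + 0.8841i


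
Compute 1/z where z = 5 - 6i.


|z|^2 = 25+36 = 61
1/z = (5 + 6i)/61

1/z = 0.0820 + 0.0984i


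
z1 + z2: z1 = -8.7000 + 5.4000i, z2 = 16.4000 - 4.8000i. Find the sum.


Real: -8.7 + 16.4 = 7.7
Imag: 5.4 - 4.8 = 0.6

7.7000 + 0.6000i


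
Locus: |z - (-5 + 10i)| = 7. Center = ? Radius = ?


|z - z0| = r is a circle with center z0 and radius r.
Center = (-5, 10), radius = 7

Circle with center (-5, 10) and radius 7


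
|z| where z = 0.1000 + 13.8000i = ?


|z| = sqrt(0.1^2 + 13.8^2) = sqrt(0.01 + 190.44) = sqrt(190.45) = 13.8004

|z| = 13.8004


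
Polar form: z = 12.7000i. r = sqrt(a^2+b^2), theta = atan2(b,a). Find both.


r = sqrt(0+161.29) = sqrt(161.29) = 12.7000
theta = atan2(12.7, 0) = 90.0000 degrees

r = 12.7000, theta = 90.0000 degrees


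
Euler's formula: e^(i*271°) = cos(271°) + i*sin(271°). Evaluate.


cos(271°) = 0.0175
sin(271°) = -0.9998

e^(i*271°) = 0.0175 - 0.9998i


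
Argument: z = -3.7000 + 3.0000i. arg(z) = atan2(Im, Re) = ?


Re = -3.7, Im = 3
arg = atan2(3, -3.7) = 140.9645 degrees

arg(z) = 140.9645 degrees


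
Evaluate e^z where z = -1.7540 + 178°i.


e^-1.7540 = 0.1731
cos(178°) = -0.9994
sin(178°) = 0.0349
Real = 0.1731*(-0.9994) = -0.1730
Imag = 0.1731*0.0349 = 0.0060

-0.1730 + 0.0060i


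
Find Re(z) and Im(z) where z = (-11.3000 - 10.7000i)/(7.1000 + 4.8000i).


Multiply by conjugate: (-11.3000 - 10.7000i)(7.1000 - 4.8000i) / (7.1^2 + 4.8^2)
Numerator real = -11.3*7.1 - (10.7)*4.8 = -131.59
Numerator imag = -10.7*7.1 - (-11.3)*4.8 = -21.73
Denominator = 73.45
Re(z) = -131.59/73.45 = -1.7916
Im(z) = -21.73/73.45 = -0.2958

Re(z) = -1.7916, Im(z) = -0.2958


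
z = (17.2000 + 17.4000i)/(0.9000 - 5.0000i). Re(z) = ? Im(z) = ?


Multiply by conjugate: (17.2000 + 17.4000i)(0.9000 + 5.0000i) / (0.9^2 + (-5)^2)
Numerator real = 17.2*0.9 + 17.4*(-5) = -71.52
Numerator imag = 17.4*0.9 - 17.2*(-5) = 101.66
Denominator = 25.81
Re(z) = -71.52/25.81 = -2.7710
Im(z) = 101.66/25.81 = 3.9388

Re(z) = -2.7710, Im(z) = 3.9388


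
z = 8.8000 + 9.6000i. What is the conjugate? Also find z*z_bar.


z_bar = 8.8000 - 9.6000i
z*z_bar = 8.8^2 + 9.6^2 = 77.44 + 92.16 = 169.6

z_bar = 8.8000 - 9.6000i, z*z_bar = 169.6


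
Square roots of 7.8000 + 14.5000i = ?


|z| = sqrt(60.84+210.25) = 16.4648
sqrt((|z|+a)/2) = sqrt((16.4648+7.8)/2) = sqrt(12.1324) = 3.4832
sqrt((|z|-a)/2) = sqrt((16.4648-7.8)/2) = sqrt(4.3324) = 2.0814

±(3.4832 + 2.0814i) i.e. 3.4832 + 2.0814i and -3.4832 - 2.0814i


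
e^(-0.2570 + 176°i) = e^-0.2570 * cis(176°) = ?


e^-0.2570 = 0.7734
cos(176°) = -0.9976
sin(176°) = 0.069756
Real = 0.7734*(-0.9976) = -0.7715
Imag = 0.7734*0.069756 = 0.0539

-0.7715 + 0.0539i


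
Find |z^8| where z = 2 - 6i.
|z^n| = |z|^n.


|z| = sqrt(4+36) = sqrt(40) = 6.3246
|z^8| = |z|^8 = (sqrt(40))^8 = 40^4 = 2560000

|z^8| = 2560000


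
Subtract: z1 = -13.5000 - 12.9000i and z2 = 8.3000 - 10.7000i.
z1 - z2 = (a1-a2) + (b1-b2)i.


Real: -13.5 - 8.3 = -21.8
Imag: -12.9 + 10.7 = -2.2

-21.8000 - 2.2000i


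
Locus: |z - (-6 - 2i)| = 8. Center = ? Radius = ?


|z - z0| = r is a circle with center z0 and radius r.
Center = (-6, -2), radius = 8

Circle with center (-6, -2) and radius 8


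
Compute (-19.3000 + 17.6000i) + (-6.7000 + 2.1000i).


Real: -19.3 - 6.7 = -26
Imag: 17.6 + 2.1 = 19.7

-26.0000 + 19.7000i


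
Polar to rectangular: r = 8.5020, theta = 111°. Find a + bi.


a = 8.5020*cos(111°) = 8.5020*(-0.358368) = -3.0468
b = 8.5020*sin(111°) = 8.5020*0.93358 = 7.9373

-3.0468 + 7.9373i


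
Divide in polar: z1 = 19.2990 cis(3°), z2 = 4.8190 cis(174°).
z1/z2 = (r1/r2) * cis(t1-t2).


r = 19.2990 / 4.8190 = 4.0048
theta = 3° - 174° = -171° = 189° (mod 360)

4.0048 cis(189°)


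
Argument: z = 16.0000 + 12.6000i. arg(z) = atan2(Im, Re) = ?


Re = 16, Im = 12.6
arg = atan2(12.6, 16) = 38.2204 degrees

arg(z) = 38.2204 degrees


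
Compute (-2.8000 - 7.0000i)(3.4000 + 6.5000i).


Real = -2.8*3.4 - (-7)*6.5 = -9.52 - (-45.5) = 35.98
Imag = -2.8*6.5 + 3.4*(-7) = -18.2 - (23.8) = -42

35.9800 - 42.0000i


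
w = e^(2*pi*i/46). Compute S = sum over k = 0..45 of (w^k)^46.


The roots are w_k = w^k with w = e^(2*pi*i/46), and (w^k)^46 = (w^46)^k.
So S = 1 + u + u^2 + ... + u^(45) with u = w^46.
46 = 1*46 + 0, so 46 is a multiple of 46 and u = (w^46)^1 = 1.
Every one of the 46 terms equals 1: S = 46

S = 46


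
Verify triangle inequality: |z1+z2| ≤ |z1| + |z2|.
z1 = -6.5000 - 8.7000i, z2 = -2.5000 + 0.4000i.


|z1| = sqrt((-6.5)^2 + (-8.7)^2) = sqrt(117.94) = 10.8600
|z2| = sqrt((-2.5)^2 + 0.4^2) = sqrt(6.41) = 2.5318
z1+z2 = -9.0000 - 8.3000i
|z1+z2| = sqrt(149.89) = 12.2430
|z1|+|z2| = 10.8600 + 2.5318 = 13.3918

|z1+z2| = 12.2430 ≤ |z1|+|z2| = 13.3918 (verified)
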